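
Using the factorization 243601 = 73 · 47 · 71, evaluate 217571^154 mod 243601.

Mod 73: 217571 ≡ 31; by Fermat, exponent reduces to 154 mod 72 = 10; 31^10 ≡ 48 (mod 73).
Mod 47: 217571 ≡ 8; by Fermat, exponent reduces to 154 mod 46 = 16; 8^16 ≡ 4 (mod 47).
Mod 71: 217571 ≡ 27; by Fermat, exponent reduces to 154 mod 70 = 14; 27^14 ≡ 57 (mod 71).
Combine by CRT: x ≡ 48 (mod 73), x ≡ 4 (mod 47), x ≡ 57 (mod 71) ⇒ x ≡ 39249 (mod 243601).

39249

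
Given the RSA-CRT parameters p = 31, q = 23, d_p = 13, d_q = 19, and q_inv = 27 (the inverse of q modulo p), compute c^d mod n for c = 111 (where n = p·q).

175

m₁ = c^(d_p) mod p: c ≡ 18 (mod 31), and 18^13 mod 31 = 20.
m₂ = c^(d_q) mod q: c ≡ 19 (mod 23), and 19^19 mod 23 = 14.
h = q_inv·(m₁ − m₂) mod p = 27·(20 − 14) mod 31 = 7.
m = m₂ + h·q = 14 + 7·23 = 175.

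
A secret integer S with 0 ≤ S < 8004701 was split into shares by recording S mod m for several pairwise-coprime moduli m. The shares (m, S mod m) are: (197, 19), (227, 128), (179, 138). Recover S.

516553

Combine the congruences pairwise.
From S ≡ 19 (mod 197) write S = 19 + 197t. Substituting into S ≡ 128 (mod 227) gives 197t ≡ 109 (mod 227), and since 197⁻¹ ≡ 174 (mod 227), t ≡ 125. Hence S ≡ 19 + 197·125 = 24644 (mod 44719).
From S ≡ 24644 (mod 44719) write S = 24644 + 44719t. Substituting into S ≡ 138 (mod 179) gives 44719t ≡ 17 (mod 179), and since 148⁻¹ ≡ 127 (mod 179), t ≡ 11. Hence S ≡ 24644 + 44719·11 = 516553 (mod 8004701).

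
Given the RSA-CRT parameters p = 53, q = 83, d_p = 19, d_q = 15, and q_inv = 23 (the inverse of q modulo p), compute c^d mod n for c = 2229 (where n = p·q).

1253

m₁ = c^(d_p) mod p: c ≡ 3 (mod 53), and 3^19 mod 53 = 34.
m₂ = c^(d_q) mod q: c ≡ 71 (mod 83), and 71^15 mod 83 = 8.
h = q_inv·(m₁ − m₂) mod p = 23·(34 − 8) mod 53 = 15.
m = m₂ + h·q = 8 + 15·83 = 1253.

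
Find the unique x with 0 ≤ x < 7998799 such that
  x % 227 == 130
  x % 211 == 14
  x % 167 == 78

3674579

From x ≡ 130 (mod 227) write x = 130 + 227t. Substituting into x ≡ 14 (mod 211) gives 227t ≡ 95 (mod 211), and since 16⁻¹ ≡ 66 (mod 211), t ≡ 151. Hence x ≡ 130 + 227·151 = 34407 (mod 47897).
From x ≡ 34407 (mod 47897) write x = 34407 + 47897t. Substituting into x ≡ 78 (mod 167) gives 47897t ≡ 73 (mod 167), and since 135⁻¹ ≡ 120 (mod 167), t ≡ 76. Hence x ≡ 34407 + 47897·76 = 3674579 (mod 7998799).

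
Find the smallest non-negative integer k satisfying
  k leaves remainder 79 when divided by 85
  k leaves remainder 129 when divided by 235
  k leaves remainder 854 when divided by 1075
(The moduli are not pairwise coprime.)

829679

gcd(85, 235) = 5 and 5 | (129 − 79), so the pair is consistent; merging gives k ≡ 2714 (mod 3995), where 3995 = lcm(85, 235).
gcd(3995, 1075) = 5 and 5 | (854 − 2714), so the pair is consistent; merging gives k ≡ 829679 (mod 858925), where 858925 = lcm(3995, 1075).
The solution is unique modulo lcm(85, 235, 1075) = 858925.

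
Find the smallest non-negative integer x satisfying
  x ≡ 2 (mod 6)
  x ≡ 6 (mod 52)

110

gcd(6, 52) = 2 and 2 | (6 − 2), so the pair is consistent; merging gives x ≡ 110 (mod 156), where 156 = lcm(6, 52).
The solution is unique modulo lcm(6, 52) = 156.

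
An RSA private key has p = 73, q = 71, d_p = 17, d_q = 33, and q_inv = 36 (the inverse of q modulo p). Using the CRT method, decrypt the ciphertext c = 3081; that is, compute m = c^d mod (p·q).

m₁ = c^(d_p) mod p: c ≡ 15 (mod 73), and 15^17 mod 73 = 42.
m₂ = c^(d_q) mod q: c ≡ 28 (mod 71), and 28^33 mod 71 = 47.
h = q_inv·(m₁ − m₂) mod p = 36·(42 − 47) mod 73 = 39.
m = m₂ + h·q = 47 + 39·71 = 2816.

2816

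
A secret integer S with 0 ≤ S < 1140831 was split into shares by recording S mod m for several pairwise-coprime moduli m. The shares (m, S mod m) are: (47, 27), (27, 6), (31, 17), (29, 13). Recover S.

391020

The moduli are pairwise coprime; N = 47·27·31·29 = 1140831.
N/47 = 24273; 24273 ≡ 21 (mod 47); 21·9 ≡ 1, so inverse 9.
N/27 = 42253; 42253 ≡ 25 (mod 27); 25·13 ≡ 1, so inverse 13.
N/31 = 36801; 36801 ≡ 4 (mod 31); 4·8 ≡ 1, so inverse 8.
N/29 = 39339; 39339 ≡ 15 (mod 29); 15·2 ≡ 1, so inverse 2.
S ≡ 27·24273·9 + 6·42253·13 + 17·36801·8 + 13·39339·2 = 15221823.
15221823 mod 1140831 = 391020.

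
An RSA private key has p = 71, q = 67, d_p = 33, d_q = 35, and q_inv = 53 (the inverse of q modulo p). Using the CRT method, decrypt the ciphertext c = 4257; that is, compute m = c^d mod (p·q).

4110

m₁ = c^(d_p) mod p: c ≡ 68 (mod 71), and 68^33 mod 71 = 63.
m₂ = c^(d_q) mod q: c ≡ 36 (mod 67), and 36^35 mod 67 = 23.
h = q_inv·(m₁ − m₂) mod p = 53·(63 − 23) mod 71 = 61.
m = m₂ + h·q = 23 + 61·67 = 4110.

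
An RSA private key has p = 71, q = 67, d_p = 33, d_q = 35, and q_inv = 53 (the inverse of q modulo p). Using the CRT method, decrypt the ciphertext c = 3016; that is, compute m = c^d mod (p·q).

1743

m₁ = c^(d_p) mod p: c ≡ 34 (mod 71), and 34^33 mod 71 = 39.
m₂ = c^(d_q) mod q: c ≡ 1 (mod 67), and 1^35 mod 67 = 1.
h = q_inv·(m₁ − m₂) mod p = 53·(39 − 1) mod 71 = 26.
m = m₂ + h·q = 1 + 26·67 = 1743.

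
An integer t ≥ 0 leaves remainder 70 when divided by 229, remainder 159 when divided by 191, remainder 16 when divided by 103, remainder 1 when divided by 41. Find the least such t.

From t ≡ 70 (mod 229) write t = 70 + 229s. Substituting into t ≡ 159 (mod 191) gives 229s ≡ 89 (mod 191), and since 38⁻¹ ≡ 186 (mod 191), s ≡ 128. Hence t ≡ 70 + 229·128 = 29382 (mod 43739).
From t ≡ 29382 (mod 43739) write t = 29382 + 43739s. Substituting into t ≡ 16 (mod 103) gives 43739s ≡ 92 (mod 103), and since 67⁻¹ ≡ 20 (mod 103), s ≡ 89. Hence t ≡ 29382 + 43739·89 = 3922153 (mod 4505117).
From t ≡ 3922153 (mod 4505117) write t = 3922153 + 4505117s. Substituting into t ≡ 1 (mod 41) gives 4505117s ≡ 31 (mod 41), and since 37⁻¹ ≡ 10 (mod 41), s ≡ 23. Hence t ≡ 3922153 + 4505117·23 = 107539844 (mod 184709797).

107539844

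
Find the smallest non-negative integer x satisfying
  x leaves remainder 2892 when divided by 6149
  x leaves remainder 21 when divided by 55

gcd(6149, 55) = 11 and 11 | (21 − 2892), so the pair is consistent; merging gives x ≡ 9041 (mod 30745), where 30745 = lcm(6149, 55).
The solution is unique modulo lcm(6149, 55) = 30745.

9041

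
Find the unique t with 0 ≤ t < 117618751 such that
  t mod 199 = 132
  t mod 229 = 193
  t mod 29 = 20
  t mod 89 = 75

The moduli are pairwise coprime; N = 199·229·29·89 = 117618751.
N/199 = 591049; 591049 ≡ 19 (mod 199); 19·21 ≡ 1, so inverse 21.
N/229 = 513619; 513619 ≡ 201 (mod 229); 201·139 ≡ 1, so inverse 139.
N/29 = 4055819; 4055819 ≡ 24 (mod 29); 24·23 ≡ 1, so inverse 23.
N/89 = 1321559; 1321559 ≡ 87 (mod 89); 87·44 ≡ 1, so inverse 44.
t ≡ 132·591049·21 + 193·513619·139 + 20·4055819·23 + 75·1321559·44 = 21644066181.
21644066181 mod 117618751 = 2215997.

2215997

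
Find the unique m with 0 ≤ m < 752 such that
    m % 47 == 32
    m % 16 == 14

126

Combine the congruences pairwise.
From m ≡ 32 (mod 47) write m = 32 + 47t. Substituting into m ≡ 14 (mod 16) gives 47t ≡ 14 (mod 16), and since 15⁻¹ ≡ 15 (mod 16), t ≡ 2. Hence m ≡ 32 + 47·2 = 126 (mod 752).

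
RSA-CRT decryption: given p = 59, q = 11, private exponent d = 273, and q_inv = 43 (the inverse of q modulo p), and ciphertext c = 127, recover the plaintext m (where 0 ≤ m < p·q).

d_p = d mod (p−1) = 273 mod 58 = 41; d_q = d mod (q−1) = 3.
m₁ = c^(d_p) mod p: c ≡ 9 (mod 59), and 9^41 mod 59 = 17.
m₂ = c^(d_q) mod q: c ≡ 6 (mod 11), and 6^3 mod 11 = 7.
h = q_inv·(m₁ − m₂) mod p = 43·(17 − 7) mod 59 = 17.
m = m₂ + h·q = 7 + 17·11 = 194.

194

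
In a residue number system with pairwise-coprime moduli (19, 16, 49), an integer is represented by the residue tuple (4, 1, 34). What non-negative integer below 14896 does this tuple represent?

From x ≡ 4 (mod 19) write x = 4 + 19t. Substituting into x ≡ 1 (mod 16) gives 19t ≡ 13 (mod 16), and since 3⁻¹ ≡ 11 (mod 16), t ≡ 15. Hence x ≡ 4 + 19·15 = 289 (mod 304).
From x ≡ 289 (mod 304) write x = 289 + 304t. Substituting into x ≡ 34 (mod 49) gives 304t ≡ 39 (mod 49), and since 10⁻¹ ≡ 5 (mod 49), t ≡ 48. Hence x ≡ 289 + 304·48 = 14881 (mod 14896).

14881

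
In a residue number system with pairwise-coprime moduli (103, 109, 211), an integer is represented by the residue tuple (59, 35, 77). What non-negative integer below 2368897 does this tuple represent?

From x ≡ 59 (mod 103) write x = 59 + 103t. Substituting into x ≡ 35 (mod 109) gives 103t ≡ 85 (mod 109), and since 103⁻¹ ≡ 18 (mod 109), t ≡ 4. Hence x ≡ 59 + 103·4 = 471 (mod 11227).
From x ≡ 471 (mod 11227) write x = 471 + 11227t. Substituting into x ≡ 77 (mod 211) gives 11227t ≡ 28 (mod 211), and since 44⁻¹ ≡ 24 (mod 211), t ≡ 39. Hence x ≡ 471 + 11227·39 = 438324 (mod 2368897).

438324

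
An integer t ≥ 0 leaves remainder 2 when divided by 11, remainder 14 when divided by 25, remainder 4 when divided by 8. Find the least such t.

1564

The moduli are pairwise coprime; N = 11·25·8 = 2200.
N/11 = 200; 200 ≡ 2 (mod 11); 2·6 ≡ 1, so inverse 6.
N/25 = 88; 88 ≡ 13 (mod 25); 13·2 ≡ 1, so inverse 2.
N/8 = 275; 275 ≡ 3 (mod 8); 3·3 ≡ 1, so inverse 3.
t ≡ 2·200·6 + 14·88·2 + 4·275·3 = 8164.
8164 mod 2200 = 1564.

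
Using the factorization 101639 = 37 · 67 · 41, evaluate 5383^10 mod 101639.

Mod 37: 5383 ≡ 18; 18^10 ≡ 3 (mod 37).
Mod 67: 5383 ≡ 23; 23^10 ≡ 10 (mod 67).
Mod 41: 5383 ≡ 12; 12^10 ≡ 9 (mod 41).
Combine by CRT: x ≡ 3 (mod 37), x ≡ 10 (mod 67), x ≡ 9 (mod 41) ⇒ x ≡ 44699 (mod 101639).

44699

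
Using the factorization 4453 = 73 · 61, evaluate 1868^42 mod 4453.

1871

Mod 73: 1868 ≡ 43; 43^42 ≡ 46 (mod 73).
Mod 61: 1868 ≡ 38; 38^42 ≡ 41 (mod 61).
Combine by CRT: x ≡ 46 (mod 73), x ≡ 41 (mod 61) ⇒ x ≡ 1871 (mod 4453).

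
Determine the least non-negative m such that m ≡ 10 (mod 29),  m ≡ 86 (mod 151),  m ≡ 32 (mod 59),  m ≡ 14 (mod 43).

From m ≡ 10 (mod 29) write m = 10 + 29t. Substituting into m ≡ 86 (mod 151) gives 29t ≡ 76 (mod 151), and since 29⁻¹ ≡ 125 (mod 151), t ≡ 138. Hence m ≡ 10 + 29·138 = 4012 (mod 4379).
From m ≡ 4012 (mod 4379) write m = 4012 + 4379t. Substituting into m ≡ 32 (mod 59) gives 4379t ≡ 32 (mod 59), and since 13⁻¹ ≡ 50 (mod 59), t ≡ 7. Hence m ≡ 4012 + 4379·7 = 34665 (mod 258361).
From m ≡ 34665 (mod 258361) write m = 34665 + 258361t. Substituting into m ≡ 14 (mod 43) gives 258361t ≡ 7 (mod 43), and since 17⁻¹ ≡ 38 (mod 43), t ≡ 8. Hence m ≡ 34665 + 258361·8 = 2101553 (mod 11109523).

2101553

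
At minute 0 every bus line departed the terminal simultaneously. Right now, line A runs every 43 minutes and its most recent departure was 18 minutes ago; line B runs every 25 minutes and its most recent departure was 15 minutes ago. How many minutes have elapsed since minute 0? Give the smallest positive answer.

From t ≡ 18 (mod 43) write t = 18 + 43s. Substituting into t ≡ 15 (mod 25) gives 43s ≡ 22 (mod 25), and since 18⁻¹ ≡ 7 (mod 25), s ≡ 4. Hence t ≡ 18 + 43·4 = 190 (mod 1075).

190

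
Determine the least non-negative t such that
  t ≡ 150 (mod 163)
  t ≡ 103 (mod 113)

6996

From t ≡ 150 (mod 163) write t = 150 + 163s. Substituting into t ≡ 103 (mod 113) gives 163s ≡ 66 (mod 113), and since 50⁻¹ ≡ 52 (mod 113), s ≡ 42. Hence t ≡ 150 + 163·42 = 6996 (mod 18419).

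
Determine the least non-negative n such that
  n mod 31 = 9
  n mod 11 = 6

226

Combine the congruences pairwise.
From n ≡ 9 (mod 31) write n = 9 + 31t. Substituting into n ≡ 6 (mod 11) gives 31t ≡ 8 (mod 11), and since 9⁻¹ ≡ 5 (mod 11), t ≡ 7. Hence n ≡ 9 + 31·7 = 226 (mod 341).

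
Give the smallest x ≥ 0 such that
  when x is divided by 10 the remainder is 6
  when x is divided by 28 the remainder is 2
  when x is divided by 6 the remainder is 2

Combine the congruences pairwise.
gcd(10, 28) = 2 and 2 | (2 − 6), so the pair is consistent; merging gives x ≡ 86 (mod 140), where 140 = lcm(10, 28).
gcd(140, 6) = 2 and 2 | (2 − 86), so the pair is consistent; merging gives x ≡ 86 (mod 420), where 420 = lcm(140, 6).
The solution is unique modulo lcm(10, 28, 6) = 420.

86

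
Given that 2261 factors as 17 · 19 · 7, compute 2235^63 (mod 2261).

Mod 17: 2235 ≡ 8; by Fermat, exponent reduces to 63 mod 16 = 15; 8^15 ≡ 15 (mod 17).
Mod 19: 2235 ≡ 12; by Fermat, exponent reduces to 63 mod 18 = 9; 12^9 ≡ 18 (mod 19).
Mod 7: 2235 ≡ 2; by Fermat, exponent reduces to 63 mod 6 = 3; 2^3 ≡ 1 (mod 7).
Combine by CRT: x ≡ 15 (mod 17), x ≡ 18 (mod 19), x ≡ 1 (mod 7) ⇒ x ≡ 1443 (mod 2261).

1443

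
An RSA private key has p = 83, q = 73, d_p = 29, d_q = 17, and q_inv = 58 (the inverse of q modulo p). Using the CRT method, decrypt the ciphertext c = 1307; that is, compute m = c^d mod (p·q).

m₁ = c^(d_p) mod p: c ≡ 62 (mod 83), and 62^29 mod 83 = 72.
m₂ = c^(d_q) mod q: c ≡ 66 (mod 73), and 66^17 mod 73 = 17.
h = q_inv·(m₁ − m₂) mod p = 58·(72 − 17) mod 83 = 36.
m = m₂ + h·q = 17 + 36·73 = 2645.

2645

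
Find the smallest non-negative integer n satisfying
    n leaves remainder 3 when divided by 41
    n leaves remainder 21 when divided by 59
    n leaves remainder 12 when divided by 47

108817

From n ≡ 3 (mod 41) write n = 3 + 41t. Substituting into n ≡ 21 (mod 59) gives 41t ≡ 18 (mod 59), and since 41⁻¹ ≡ 36 (mod 59), t ≡ 58. Hence n ≡ 3 + 41·58 = 2381 (mod 2419).
From n ≡ 2381 (mod 2419) write n = 2381 + 2419t. Substituting into n ≡ 12 (mod 47) gives 2419t ≡ 28 (mod 47), and since 22⁻¹ ≡ 15 (mod 47), t ≡ 44. Hence n ≡ 2381 + 2419·44 = 108817 (mod 113693).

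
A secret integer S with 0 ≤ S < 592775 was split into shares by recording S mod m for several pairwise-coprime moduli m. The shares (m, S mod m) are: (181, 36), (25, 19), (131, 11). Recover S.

320044

From S ≡ 36 (mod 181) write S = 36 + 181t. Substituting into S ≡ 19 (mod 25) gives 181t ≡ 8 (mod 25), and since 6⁻¹ ≡ 21 (mod 25), t ≡ 18. Hence S ≡ 36 + 181·18 = 3294 (mod 4525).
From S ≡ 3294 (mod 4525) write S = 3294 + 4525t. Substituting into S ≡ 11 (mod 131) gives 4525t ≡ 123 (mod 131), and since 71⁻¹ ≡ 24 (mod 131), t ≡ 70. Hence S ≡ 3294 + 4525·70 = 320044 (mod 592775).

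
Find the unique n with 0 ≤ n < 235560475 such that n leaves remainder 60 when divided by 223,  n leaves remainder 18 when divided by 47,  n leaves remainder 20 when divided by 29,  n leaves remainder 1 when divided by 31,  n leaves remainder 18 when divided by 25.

The moduli are pairwise coprime; M = 223·47·29·31·25 = 235560475.
M/223 = 1056325; 1056325 ≡ 197 (mod 223); 197·60 ≡ 1, so inverse 60.
M/47 = 5011925; 5011925 ≡ 33 (mod 47); 33·10 ≡ 1, so inverse 10.
M/29 = 8122775; 8122775 ≡ 20 (mod 29); 20·16 ≡ 1, so inverse 16.
M/31 = 7598725; 7598725 ≡ 5 (mod 31); 5·25 ≡ 1, so inverse 25.
M/25 = 9422419; 9422419 ≡ 19 (mod 25); 19·4 ≡ 1, so inverse 4.
n ≡ 60·1056325·60 + 18·5011925·10 + 20·8122775·16 + 1·7598725·25 + 18·9422419·4 = 8172586793.
8172586793 mod 235560475 = 163530643.

163530643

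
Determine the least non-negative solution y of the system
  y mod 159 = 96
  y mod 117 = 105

573

gcd(159, 117) = 3 and 3 | (105 − 96), so the pair is consistent; merging gives y ≡ 573 (mod 6201), where 6201 = lcm(159, 117).
The solution is unique modulo lcm(159, 117) = 6201.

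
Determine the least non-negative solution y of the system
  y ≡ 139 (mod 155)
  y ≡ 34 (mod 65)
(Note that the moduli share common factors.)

Combine the congruences pairwise.
gcd(155, 65) = 5 and 5 | (34 − 139), so the pair is consistent; merging gives y ≡ 294 (mod 2015), where 2015 = lcm(155, 65).
The solution is unique modulo lcm(155, 65) = 2015.

294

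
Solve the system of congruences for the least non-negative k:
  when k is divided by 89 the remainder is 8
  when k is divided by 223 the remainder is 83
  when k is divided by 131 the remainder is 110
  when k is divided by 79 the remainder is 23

From k ≡ 8 (mod 89) write k = 8 + 89t. Substituting into k ≡ 83 (mod 223) gives 89t ≡ 75 (mod 223), and since 89⁻¹ ≡ 218 (mod 223), t ≡ 71. Hence k ≡ 8 + 89·71 = 6327 (mod 19847).
From k ≡ 6327 (mod 19847) write k = 6327 + 19847t. Substituting into k ≡ 110 (mod 131) gives 19847t ≡ 71 (mod 131), and since 66⁻¹ ≡ 2 (mod 131), t ≡ 11. Hence k ≡ 6327 + 19847·11 = 224644 (mod 2599957).
From k ≡ 224644 (mod 2599957) write k = 224644 + 2599957t. Substituting into k ≡ 23 (mod 79) gives 2599957t ≡ 55 (mod 79), and since 67⁻¹ ≡ 46 (mod 79), t ≡ 2. Hence k ≡ 224644 + 2599957·2 = 5424558 (mod 205396603).

5424558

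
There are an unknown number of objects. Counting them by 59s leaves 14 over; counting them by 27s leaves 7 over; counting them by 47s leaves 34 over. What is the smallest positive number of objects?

The moduli are pairwise coprime; M = 59·27·47 = 74871.
M/59 = 1269; 1269 ≡ 30 (mod 59); 30·2 ≡ 1, so inverse 2.
M/27 = 2773; 2773 ≡ 19 (mod 27); 19·10 ≡ 1, so inverse 10.
M/47 = 1593; 1593 ≡ 42 (mod 47); 42·28 ≡ 1, so inverse 28.
N ≡ 14·1269·2 + 7·2773·10 + 34·1593·28 = 1746178.
1746178 mod 74871 = 24145.

24145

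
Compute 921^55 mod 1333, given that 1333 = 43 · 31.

1018

Mod 43: 921 ≡ 18; by Fermat, exponent reduces to 55 mod 42 = 13; 18^13 ≡ 29 (mod 43).
Mod 31: 921 ≡ 22; by Fermat, exponent reduces to 55 mod 30 = 25; 22^25 ≡ 26 (mod 31).
Combine by CRT: x ≡ 29 (mod 43), x ≡ 26 (mod 31) ⇒ x ≡ 1018 (mod 1333).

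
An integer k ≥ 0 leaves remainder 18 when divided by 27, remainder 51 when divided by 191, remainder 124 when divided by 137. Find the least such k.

The moduli are pairwise coprime; N = 27·191·137 = 706509.
N/27 = 26167; 26167 ≡ 4 (mod 27); 4·7 ≡ 1, so inverse 7.
N/191 = 3699; 3699 ≡ 70 (mod 191); 70·161 ≡ 1, so inverse 161.
N/137 = 5157; 5157 ≡ 88 (mod 137); 88·123 ≡ 1, so inverse 123.
k ≡ 18·26167·7 + 51·3699·161 + 124·5157·123 = 112324095.
112324095 mod 706509 = 695673.

695673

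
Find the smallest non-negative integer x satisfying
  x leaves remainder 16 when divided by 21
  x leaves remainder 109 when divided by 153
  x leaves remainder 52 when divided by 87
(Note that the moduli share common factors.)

gcd(21, 153) = 3 and 3 | (109 − 16), so the pair is consistent; merging gives x ≡ 415 (mod 1071), where 1071 = lcm(21, 153).
gcd(1071, 87) = 3 and 3 | (52 − 415), so the pair is consistent; merging gives x ≡ 23977 (mod 31059), where 31059 = lcm(1071, 87).
The solution is unique modulo lcm(21, 153, 87) = 31059.

23977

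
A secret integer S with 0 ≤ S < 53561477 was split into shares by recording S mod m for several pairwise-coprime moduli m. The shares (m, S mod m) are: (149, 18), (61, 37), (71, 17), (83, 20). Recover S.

3746474

The moduli are pairwise coprime; N = 149·61·71·83 = 53561477.
N/149 = 359473; 359473 ≡ 85 (mod 149); 85·142 ≡ 1, so inverse 142.
N/61 = 878057; 878057 ≡ 23 (mod 61); 23·8 ≡ 1, so inverse 8.
N/71 = 754387; 754387 ≡ 12 (mod 71); 12·6 ≡ 1, so inverse 6.
N/83 = 645319; 645319 ≡ 77 (mod 83); 77·69 ≡ 1, so inverse 69.
S ≡ 18·359473·142 + 37·878057·8 + 17·754387·6 + 20·645319·69 = 2146205554.
2146205554 mod 53561477 = 3746474.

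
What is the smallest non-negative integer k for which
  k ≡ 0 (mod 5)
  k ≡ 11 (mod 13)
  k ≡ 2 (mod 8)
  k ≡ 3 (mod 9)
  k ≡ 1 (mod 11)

23970

Combine the congruences pairwise.
From k ≡ 0 (mod 5) write k = 0 + 5t. Substituting into k ≡ 11 (mod 13) gives 5t ≡ 11 (mod 13), and since 5⁻¹ ≡ 8 (mod 13), t ≡ 10. Hence k ≡ 0 + 5·10 = 50 (mod 65).
From k ≡ 50 (mod 65) write k = 50 + 65t. Substituting into k ≡ 2 (mod 8) gives 65t ≡ 0 (mod 8), and since 1⁻¹ ≡ 1 (mod 8), t ≡ 0. Hence k ≡ 50 + 65·0 = 50 (mod 520).
From k ≡ 50 (mod 520) write k = 50 + 520t. Substituting into k ≡ 3 (mod 9) gives 520t ≡ 7 (mod 9), and since 7⁻¹ ≡ 4 (mod 9), t ≡ 1. Hence k ≡ 50 + 520·1 = 570 (mod 4680).
From k ≡ 570 (mod 4680) write k = 570 + 4680t. Substituting into k ≡ 1 (mod 11) gives 4680t ≡ 3 (mod 11), and since 5⁻¹ ≡ 9 (mod 11), t ≡ 5. Hence k ≡ 570 + 4680·5 = 23970 (mod 51480).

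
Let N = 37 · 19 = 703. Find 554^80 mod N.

519

Mod 37: 554 ≡ 36; by Fermat, exponent reduces to 80 mod 36 = 8; 36^8 ≡ 1 (mod 37).
Mod 19: 554 ≡ 3; by Fermat, exponent reduces to 80 mod 18 = 8; 3^8 ≡ 6 (mod 19).
Combine by CRT: x ≡ 1 (mod 37), x ≡ 6 (mod 19) ⇒ x ≡ 519 (mod 703).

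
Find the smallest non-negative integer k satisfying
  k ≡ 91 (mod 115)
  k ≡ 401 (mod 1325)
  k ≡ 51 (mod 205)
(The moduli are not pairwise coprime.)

750351

gcd(115, 1325) = 5 and 5 | (401 − 91), so the pair is consistent; merging gives k ≡ 18951 (mod 30475), where 30475 = lcm(115, 1325).
gcd(30475, 205) = 5 and 5 | (51 − 18951), so the pair is consistent; merging gives k ≡ 750351 (mod 1249475), where 1249475 = lcm(30475, 205).
The solution is unique modulo lcm(115, 1325, 205) = 1249475.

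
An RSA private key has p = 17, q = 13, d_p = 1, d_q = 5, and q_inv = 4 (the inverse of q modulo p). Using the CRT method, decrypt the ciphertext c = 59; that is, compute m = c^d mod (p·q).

76

m₁ = c^(d_p) mod p: c ≡ 8 (mod 17), and 8^1 mod 17 = 8.
m₂ = c^(d_q) mod q: c ≡ 7 (mod 13), and 7^5 mod 13 = 11.
h = q_inv·(m₁ − m₂) mod p = 4·(8 − 11) mod 17 = 5.
m = m₂ + h·q = 11 + 5·13 = 76.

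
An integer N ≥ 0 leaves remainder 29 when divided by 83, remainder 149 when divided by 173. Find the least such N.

From N ≡ 29 (mod 83) write N = 29 + 83t. Substituting into N ≡ 149 (mod 173) gives 83t ≡ 120 (mod 173), and since 83⁻¹ ≡ 148 (mod 173), t ≡ 114. Hence N ≡ 29 + 83·114 = 9491 (mod 14359).

9491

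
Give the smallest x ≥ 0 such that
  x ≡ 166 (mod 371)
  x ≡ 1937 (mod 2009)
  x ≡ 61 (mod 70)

777411

gcd(371, 2009) = 7 and 7 | (1937 − 166), so the pair is consistent; merging gives x ≡ 32072 (mod 106477), where 106477 = lcm(371, 2009).
gcd(106477, 70) = 7 and 7 | (61 − 32072), so the pair is consistent; merging gives x ≡ 777411 (mod 1064770), where 1064770 = lcm(106477, 70).
The solution is unique modulo lcm(371, 2009, 70) = 1064770.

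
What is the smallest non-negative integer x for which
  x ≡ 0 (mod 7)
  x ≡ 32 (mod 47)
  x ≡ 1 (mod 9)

From x ≡ 0 (mod 7) write x = 0 + 7t. Substituting into x ≡ 32 (mod 47) gives 7t ≡ 32 (mod 47), and since 7⁻¹ ≡ 27 (mod 47), t ≡ 18. Hence x ≡ 0 + 7·18 = 126 (mod 329).
From x ≡ 126 (mod 329) write x = 126 + 329t. Substituting into x ≡ 1 (mod 9) gives 329t ≡ 1 (mod 9), and since 5⁻¹ ≡ 2 (mod 9), t ≡ 2. Hence x ≡ 126 + 329·2 = 784 (mod 2961).

784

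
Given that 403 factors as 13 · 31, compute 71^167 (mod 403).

Mod 13: 71 ≡ 6; by Fermat, exponent reduces to 167 mod 12 = 11; 6^11 ≡ 11 (mod 13).
Mod 31: 71 ≡ 9; by Fermat, exponent reduces to 167 mod 30 = 17; 9^17 ≡ 19 (mod 31).
Combine by CRT: x ≡ 11 (mod 13), x ≡ 19 (mod 31) ⇒ x ≡ 50 (mod 403).

50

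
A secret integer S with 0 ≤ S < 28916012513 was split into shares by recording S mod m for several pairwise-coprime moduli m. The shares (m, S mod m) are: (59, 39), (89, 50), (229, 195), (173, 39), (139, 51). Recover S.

The moduli are pairwise coprime; N = 59·89·229·173·139 = 28916012513.
N/59 = 490101907; 490101907 ≡ 58 (mod 59); 58·58 ≡ 1, so inverse 58.
N/89 = 324899017; 324899017 ≡ 67 (mod 89); 67·4 ≡ 1, so inverse 4.
N/229 = 126270797; 126270797 ≡ 197 (mod 229); 197·93 ≡ 1, so inverse 93.
N/173 = 167144581; 167144581 ≡ 112 (mod 173); 112·17 ≡ 1, so inverse 17.
N/139 = 208028867; 208028867 ≡ 77 (mod 139); 77·65 ≡ 1, so inverse 65.
S ≡ 39·490101907·58 + 50·324899017·4 + 195·126270797·93 + 39·167144581·17 + 51·208028867·65 = 4263943771937.
4263943771937 mod 28916012513 = 13289932526.

13289932526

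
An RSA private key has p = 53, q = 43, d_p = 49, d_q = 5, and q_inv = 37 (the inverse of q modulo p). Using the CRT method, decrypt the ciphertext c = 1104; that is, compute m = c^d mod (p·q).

m₁ = c^(d_p) mod p: c ≡ 44 (mod 53), and 44^49 mod 53 = 49.
m₂ = c^(d_q) mod q: c ≡ 29 (mod 43), and 29^5 mod 43 = 20.
h = q_inv·(m₁ − m₂) mod p = 37·(49 − 20) mod 53 = 13.
m = m₂ + h·q = 20 + 13·43 = 579.

579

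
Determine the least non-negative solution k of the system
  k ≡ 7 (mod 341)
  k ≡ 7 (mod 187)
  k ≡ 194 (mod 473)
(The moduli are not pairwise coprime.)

144932

Combine the congruences pairwise.
gcd(341, 187) = 11 and 11 | (7 − 7), so the pair is consistent; merging gives k ≡ 7 (mod 5797), where 5797 = lcm(341, 187).
gcd(5797, 473) = 11 and 11 | (194 − 7), so the pair is consistent; merging gives k ≡ 144932 (mod 249271), where 249271 = lcm(5797, 473).
The solution is unique modulo lcm(341, 187, 473) = 249271.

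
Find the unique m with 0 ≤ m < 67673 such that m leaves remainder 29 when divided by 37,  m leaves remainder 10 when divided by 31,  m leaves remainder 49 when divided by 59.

8132

Combine the congruences pairwise.
From m ≡ 29 (mod 37) write m = 29 + 37t. Substituting into m ≡ 10 (mod 31) gives 37t ≡ 12 (mod 31), and since 6⁻¹ ≡ 26 (mod 31), t ≡ 2. Hence m ≡ 29 + 37·2 = 103 (mod 1147).
From m ≡ 103 (mod 1147) write m = 103 + 1147t. Substituting into m ≡ 49 (mod 59) gives 1147t ≡ 5 (mod 59), and since 26⁻¹ ≡ 25 (mod 59), t ≡ 7. Hence m ≡ 103 + 1147·7 = 8132 (mod 67673).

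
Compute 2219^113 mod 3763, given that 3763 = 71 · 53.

805

Mod 71: 2219 ≡ 18; by Fermat, exponent reduces to 113 mod 70 = 43; 18^43 ≡ 24 (mod 71).
Mod 53: 2219 ≡ 46; by Fermat, exponent reduces to 113 mod 52 = 9; 46^9 ≡ 10 (mod 53).
Combine by CRT: x ≡ 24 (mod 71), x ≡ 10 (mod 53) ⇒ x ≡ 805 (mod 3763).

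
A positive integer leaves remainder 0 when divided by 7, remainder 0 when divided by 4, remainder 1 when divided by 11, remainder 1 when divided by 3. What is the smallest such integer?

The moduli are pairwise coprime; N = 7·4·11·3 = 924.
N/7 = 132; 132 ≡ 6 (mod 7); 6·6 ≡ 1, so inverse 6.
N/4 = 231; 231 ≡ 3 (mod 4); 3·3 ≡ 1, so inverse 3.
N/11 = 84; 84 ≡ 7 (mod 11); 7·8 ≡ 1, so inverse 8.
N/3 = 308; 308 ≡ 2 (mod 3); 2·2 ≡ 1, so inverse 2.
a ≡ 0·132·6 + 0·231·3 + 1·84·8 + 1·308·2 = 1288.
1288 mod 924 = 364.

364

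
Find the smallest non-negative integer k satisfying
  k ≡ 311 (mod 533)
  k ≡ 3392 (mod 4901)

184729

Combine the congruences pairwise.
gcd(533, 4901) = 13 and 13 | (3392 − 311), so the pair is consistent; merging gives k ≡ 184729 (mod 200941), where 200941 = lcm(533, 4901).
The solution is unique modulo lcm(533, 4901) = 200941.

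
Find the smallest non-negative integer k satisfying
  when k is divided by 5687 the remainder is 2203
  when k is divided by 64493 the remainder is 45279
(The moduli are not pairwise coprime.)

883688

Combine the congruences pairwise.
gcd(5687, 64493) = 121 and 121 | (45279 − 2203), so the pair is consistent; merging gives k ≡ 883688 (mod 3031171), where 3031171 = lcm(5687, 64493).
The solution is unique modulo lcm(5687, 64493) = 3031171.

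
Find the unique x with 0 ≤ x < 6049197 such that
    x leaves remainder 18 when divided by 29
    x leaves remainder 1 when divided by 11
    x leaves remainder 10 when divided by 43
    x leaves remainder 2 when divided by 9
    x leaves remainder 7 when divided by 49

2896103

The moduli are pairwise coprime; N = 29·11·43·9·49 = 6049197.
N/29 = 208593; 208593 ≡ 25 (mod 29); 25·7 ≡ 1, so inverse 7.
N/11 = 549927; 549927 ≡ 4 (mod 11); 4·3 ≡ 1, so inverse 3.
N/43 = 140679; 140679 ≡ 26 (mod 43); 26·5 ≡ 1, so inverse 5.
N/9 = 672133; 672133 ≡ 4 (mod 9); 4·7 ≡ 1, so inverse 7.
N/49 = 123453; 123453 ≡ 22 (mod 49); 22·29 ≡ 1, so inverse 29.
x ≡ 18·208593·7 + 1·549927·3 + 10·140679·5 + 2·672133·7 + 7·123453·29 = 69437270.
69437270 mod 6049197 = 2896103.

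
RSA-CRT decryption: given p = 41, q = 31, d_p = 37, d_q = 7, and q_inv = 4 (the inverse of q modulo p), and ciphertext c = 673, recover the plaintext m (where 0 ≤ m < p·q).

m₁ = c^(d_p) mod p: c ≡ 17 (mod 41), and 17^37 mod 41 = 35.
m₂ = c^(d_q) mod q: c ≡ 22 (mod 31), and 22^7 mod 31 = 21.
h = q_inv·(m₁ − m₂) mod p = 4·(35 − 21) mod 41 = 15.
m = m₂ + h·q = 21 + 15·31 = 486.

486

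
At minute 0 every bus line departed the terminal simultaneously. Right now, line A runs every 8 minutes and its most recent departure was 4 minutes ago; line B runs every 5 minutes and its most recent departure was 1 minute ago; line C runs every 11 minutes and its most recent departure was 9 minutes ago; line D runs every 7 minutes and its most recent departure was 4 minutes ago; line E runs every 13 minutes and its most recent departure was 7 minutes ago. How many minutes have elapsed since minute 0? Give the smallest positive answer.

4596

From t ≡ 4 (mod 8) write t = 4 + 8s. Substituting into t ≡ 1 (mod 5) gives 8s ≡ 2 (mod 5), and since 3⁻¹ ≡ 2 (mod 5), s ≡ 4. Hence t ≡ 4 + 8·4 = 36 (mod 40).
From t ≡ 36 (mod 40) write t = 36 + 40s. Substituting into t ≡ 9 (mod 11) gives 40s ≡ 6 (mod 11), and since 7⁻¹ ≡ 8 (mod 11), s ≡ 4. Hence t ≡ 36 + 40·4 = 196 (mod 440).
From t ≡ 196 (mod 440) write t = 196 + 440s. Substituting into t ≡ 4 (mod 7) gives 440s ≡ 4 (mod 7), and since 6⁻¹ ≡ 6 (mod 7), s ≡ 3. Hence t ≡ 196 + 440·3 = 1516 (mod 3080).
From t ≡ 1516 (mod 3080) write t = 1516 + 3080s. Substituting into t ≡ 7 (mod 13) gives 3080s ≡ 12 (mod 13), and since 12⁻¹ ≡ 12 (mod 13), s ≡ 1. Hence t ≡ 1516 + 3080·1 = 4596 (mod 40040).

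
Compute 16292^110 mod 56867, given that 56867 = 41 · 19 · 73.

Mod 41: 16292 ≡ 15; by Fermat, exponent reduces to 110 mod 40 = 30; 15^30 ≡ 9 (mod 41).
Mod 19: 16292 ≡ 9; by Fermat, exponent reduces to 110 mod 18 = 2; 9^2 ≡ 5 (mod 19).
Mod 73: 16292 ≡ 13; by Fermat, exponent reduces to 110 mod 72 = 38; 13^38 ≡ 50 (mod 73).
Combine by CRT: x ≡ 9 (mod 41), x ≡ 5 (mod 19), x ≡ 50 (mod 73) ⇒ x ≡ 15015 (mod 56867).

15015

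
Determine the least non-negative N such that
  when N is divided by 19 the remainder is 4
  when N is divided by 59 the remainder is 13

308

Combine the congruences pairwise.
From N ≡ 4 (mod 19) write N = 4 + 19t. Substituting into N ≡ 13 (mod 59) gives 19t ≡ 9 (mod 59), and since 19⁻¹ ≡ 28 (mod 59), t ≡ 16. Hence N ≡ 4 + 19·16 = 308 (mod 1121).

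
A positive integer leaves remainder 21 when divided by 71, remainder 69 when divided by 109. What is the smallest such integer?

From x ≡ 21 (mod 71) write x = 21 + 71t. Substituting into x ≡ 69 (mod 109) gives 71t ≡ 48 (mod 109), and since 71⁻¹ ≡ 43 (mod 109), t ≡ 102. Hence x ≡ 21 + 71·102 = 7263 (mod 7739).

7263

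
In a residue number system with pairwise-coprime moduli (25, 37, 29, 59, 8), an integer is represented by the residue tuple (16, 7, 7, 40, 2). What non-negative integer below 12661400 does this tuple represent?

7600066

From x ≡ 16 (mod 25) write x = 16 + 25t. Substituting into x ≡ 7 (mod 37) gives 25t ≡ 28 (mod 37), and since 25⁻¹ ≡ 3 (mod 37), t ≡ 10. Hence x ≡ 16 + 25·10 = 266 (mod 925).
From x ≡ 266 (mod 925) write x = 266 + 925t. Substituting into x ≡ 7 (mod 29) gives 925t ≡ 2 (mod 29), and since 26⁻¹ ≡ 19 (mod 29), t ≡ 9. Hence x ≡ 266 + 925·9 = 8591 (mod 26825).
From x ≡ 8591 (mod 26825) write x = 8591 + 26825t. Substituting into x ≡ 40 (mod 59) gives 26825t ≡ 4 (mod 59), and since 39⁻¹ ≡ 56 (mod 59), t ≡ 47. Hence x ≡ 8591 + 26825·47 = 1269366 (mod 1582675).
From x ≡ 1269366 (mod 1582675) write x = 1269366 + 1582675t. Substituting into x ≡ 2 (mod 8) gives 1582675t ≡ 4 (mod 8), and since 3⁻¹ ≡ 3 (mod 8), t ≡ 4. Hence x ≡ 1269366 + 1582675·4 = 7600066 (mod 12661400).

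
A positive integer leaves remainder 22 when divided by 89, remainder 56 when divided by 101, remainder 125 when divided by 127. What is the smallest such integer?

From n ≡ 22 (mod 89) write n = 22 + 89t. Substituting into n ≡ 56 (mod 101) gives 89t ≡ 34 (mod 101), and since 89⁻¹ ≡ 42 (mod 101), t ≡ 14. Hence n ≡ 22 + 89·14 = 1268 (mod 8989).
From n ≡ 1268 (mod 8989) write n = 1268 + 8989t. Substituting into n ≡ 125 (mod 127) gives 8989t ≡ 0 (mod 127), and since 99⁻¹ ≡ 68 (mod 127), t ≡ 0. Hence n ≡ 1268 + 8989·0 = 1268 (mod 1141603).

1268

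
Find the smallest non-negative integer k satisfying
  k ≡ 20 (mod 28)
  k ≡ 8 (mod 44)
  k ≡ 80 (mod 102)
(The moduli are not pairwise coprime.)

gcd(28, 44) = 4 and 4 | (8 − 20), so the pair is consistent; merging gives k ≡ 272 (mod 308), where 308 = lcm(28, 44).
gcd(308, 102) = 2 and 2 | (80 − 272), so the pair is consistent; merging gives k ≡ 2120 (mod 15708), where 15708 = lcm(308, 102).
The solution is unique modulo lcm(28, 44, 102) = 15708.

2120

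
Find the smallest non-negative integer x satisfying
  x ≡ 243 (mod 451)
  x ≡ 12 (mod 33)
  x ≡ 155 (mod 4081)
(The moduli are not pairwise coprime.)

Combine the congruences pairwise.
gcd(451, 33) = 11 and 11 | (12 − 243), so the pair is consistent; merging gives x ≡ 243 (mod 1353), where 1353 = lcm(451, 33).
gcd(1353, 4081) = 11 and 11 | (155 − 243), so the pair is consistent; merging gives x ≡ 16479 (mod 501963), where 501963 = lcm(1353, 4081).
The solution is unique modulo lcm(451, 33, 4081) = 501963.

16479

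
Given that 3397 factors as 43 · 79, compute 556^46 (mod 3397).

2790

Mod 43: 556 ≡ 40; by Fermat, exponent reduces to 46 mod 42 = 4; 40^4 ≡ 38 (mod 43).
Mod 79: 556 ≡ 3; 3^46 ≡ 25 (mod 79).
Combine by CRT: x ≡ 38 (mod 43), x ≡ 25 (mod 79) ⇒ x ≡ 2790 (mod 3397).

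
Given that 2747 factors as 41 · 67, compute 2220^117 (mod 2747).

Mod 41: 2220 ≡ 6; by Fermat, exponent reduces to 117 mod 40 = 37; 6^37 ≡ 15 (mod 41).
Mod 67: 2220 ≡ 9; by Fermat, exponent reduces to 117 mod 66 = 51; 9^51 ≡ 40 (mod 67).
Combine by CRT: x ≡ 15 (mod 41), x ≡ 40 (mod 67) ⇒ x ≡ 1983 (mod 2747).

1983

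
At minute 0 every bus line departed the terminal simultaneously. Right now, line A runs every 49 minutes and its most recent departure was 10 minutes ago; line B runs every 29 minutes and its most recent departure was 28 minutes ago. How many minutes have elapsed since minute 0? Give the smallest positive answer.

1333

Combine the congruences pairwise.
From t ≡ 10 (mod 49) write t = 10 + 49s. Substituting into t ≡ 28 (mod 29) gives 49s ≡ 18 (mod 29), and since 20⁻¹ ≡ 16 (mod 29), s ≡ 27. Hence t ≡ 10 + 49·27 = 1333 (mod 1421).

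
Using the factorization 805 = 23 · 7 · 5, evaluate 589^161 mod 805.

Mod 23: 589 ≡ 14; by Fermat, exponent reduces to 161 mod 22 = 7; 14^7 ≡ 19 (mod 23).
Mod 7: 589 ≡ 1; by Fermat, exponent reduces to 161 mod 6 = 5; 1^5 ≡ 1 (mod 7).
Mod 5: 589 ≡ 4; by Fermat, exponent reduces to 161 mod 4 = 1; 4^1 ≡ 4 (mod 5).
Combine by CRT: x ≡ 19 (mod 23), x ≡ 1 (mod 7), x ≡ 4 (mod 5) ⇒ x ≡ 134 (mod 805).

134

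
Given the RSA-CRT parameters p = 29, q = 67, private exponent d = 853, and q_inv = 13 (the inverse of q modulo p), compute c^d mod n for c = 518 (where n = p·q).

65

d_p = d mod (p−1) = 853 mod 28 = 13; d_q = d mod (q−1) = 61.
m₁ = c^(d_p) mod p: c ≡ 25 (mod 29), and 25^13 mod 29 = 7.
m₂ = c^(d_q) mod q: c ≡ 49 (mod 67), and 49^61 mod 67 = 65.
h = q_inv·(m₁ − m₂) mod p = 13·(7 − 65) mod 29 = 0.
m = m₂ + h·q = 65 + 0·67 = 65.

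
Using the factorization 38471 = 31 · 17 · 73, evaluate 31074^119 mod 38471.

37306

Mod 31: 31074 ≡ 12; by Fermat, exponent reduces to 119 mod 30 = 29; 12^29 ≡ 13 (mod 31).
Mod 17: 31074 ≡ 15; by Fermat, exponent reduces to 119 mod 16 = 7; 15^7 ≡ 8 (mod 17).
Mod 73: 31074 ≡ 49; by Fermat, exponent reduces to 119 mod 72 = 47; 49^47 ≡ 3 (mod 73).
Combine by CRT: x ≡ 13 (mod 31), x ≡ 8 (mod 17), x ≡ 3 (mod 73) ⇒ x ≡ 37306 (mod 38471).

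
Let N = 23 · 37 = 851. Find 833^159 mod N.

Mod 23: 833 ≡ 5; by Fermat, exponent reduces to 159 mod 22 = 5; 5^5 ≡ 20 (mod 23).
Mod 37: 833 ≡ 19; by Fermat, exponent reduces to 159 mod 36 = 15; 19^15 ≡ 29 (mod 37).
Combine by CRT: x ≡ 20 (mod 23), x ≡ 29 (mod 37) ⇒ x ≡ 66 (mod 851).

66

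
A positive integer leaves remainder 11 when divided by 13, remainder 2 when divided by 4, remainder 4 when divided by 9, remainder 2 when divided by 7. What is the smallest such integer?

310

From t ≡ 11 (mod 13) write t = 11 + 13s. Substituting into t ≡ 2 (mod 4) gives 13s ≡ 3 (mod 4), and since 1⁻¹ ≡ 1 (mod 4), s ≡ 3. Hence t ≡ 11 + 13·3 = 50 (mod 52).
From t ≡ 50 (mod 52) write t = 50 + 52s. Substituting into t ≡ 4 (mod 9) gives 52s ≡ 8 (mod 9), and since 7⁻¹ ≡ 4 (mod 9), s ≡ 5. Hence t ≡ 50 + 52·5 = 310 (mod 468).
From t ≡ 310 (mod 468) write t = 310 + 468s. Substituting into t ≡ 2 (mod 7) gives 468s ≡ 0 (mod 7), and since 6⁻¹ ≡ 6 (mod 7), s ≡ 0. Hence t ≡ 310 + 468·0 = 310 (mod 3276).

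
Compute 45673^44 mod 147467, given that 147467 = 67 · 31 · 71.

95043

Mod 67: 45673 ≡ 46; 46^44 ≡ 37 (mod 67).
Mod 31: 45673 ≡ 10; by Fermat, exponent reduces to 44 mod 30 = 14; 10^14 ≡ 28 (mod 31).
Mod 71: 45673 ≡ 20; 20^44 ≡ 45 (mod 71).
Combine by CRT: x ≡ 37 (mod 67), x ≡ 28 (mod 31), x ≡ 45 (mod 71) ⇒ x ≡ 95043 (mod 147467).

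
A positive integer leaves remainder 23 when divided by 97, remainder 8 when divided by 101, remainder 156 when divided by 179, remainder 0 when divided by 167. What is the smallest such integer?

Combine the congruences pairwise.
From t ≡ 23 (mod 97) write t = 23 + 97s. Substituting into t ≡ 8 (mod 101) gives 97s ≡ 86 (mod 101), and since 97⁻¹ ≡ 25 (mod 101), s ≡ 29. Hence t ≡ 23 + 97·29 = 2836 (mod 9797).
From t ≡ 2836 (mod 9797) write t = 2836 + 9797s. Substituting into t ≡ 156 (mod 179) gives 9797s ≡ 5 (mod 179), and since 131⁻¹ ≡ 41 (mod 179), s ≡ 26. Hence t ≡ 2836 + 9797·26 = 257558 (mod 1753663).
From t ≡ 257558 (mod 1753663) write t = 257558 + 1753663s. Substituting into t ≡ 0 (mod 167) gives 1753663s ≡ 123 (mod 167), and since 163⁻¹ ≡ 125 (mod 167), s ≡ 11. Hence t ≡ 257558 + 1753663·11 = 19547851 (mod 292861721).

19547851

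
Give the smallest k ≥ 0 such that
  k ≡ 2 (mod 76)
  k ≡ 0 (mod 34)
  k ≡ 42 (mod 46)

4182

gcd(76, 34) = 2 and 2 | (0 − 2), so the pair is consistent; merging gives k ≡ 306 (mod 1292), where 1292 = lcm(76, 34).
gcd(1292, 46) = 2 and 2 | (42 − 306), so the pair is consistent; merging gives k ≡ 4182 (mod 29716), where 29716 = lcm(1292, 46).
The solution is unique modulo lcm(76, 34, 46) = 29716.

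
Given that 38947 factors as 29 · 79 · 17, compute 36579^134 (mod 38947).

Mod 29: 36579 ≡ 10; by Fermat, exponent reduces to 134 mod 28 = 22; 10^22 ≡ 4 (mod 29).
Mod 79: 36579 ≡ 2; by Fermat, exponent reduces to 134 mod 78 = 56; 2^56 ≡ 11 (mod 79).
Mod 17: 36579 ≡ 12; by Fermat, exponent reduces to 134 mod 16 = 6; 12^6 ≡ 2 (mod 17).
Combine by CRT: x ≡ 4 (mod 29), x ≡ 11 (mod 79), x ≡ 2 (mod 17) ⇒ x ≡ 29004 (mod 38947).

29004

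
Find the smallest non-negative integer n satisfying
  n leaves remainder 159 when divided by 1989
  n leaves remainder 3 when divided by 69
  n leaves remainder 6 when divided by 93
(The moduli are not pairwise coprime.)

gcd(1989, 69) = 3 and 3 | (3 − 159), so the pair is consistent; merging gives n ≡ 26016 (mod 45747), where 45747 = lcm(1989, 69).
gcd(45747, 93) = 3 and 3 | (6 − 26016), so the pair is consistent; merging gives n ≡ 346245 (mod 1418157), where 1418157 = lcm(45747, 93).
The solution is unique modulo lcm(1989, 69, 93) = 1418157.

346245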